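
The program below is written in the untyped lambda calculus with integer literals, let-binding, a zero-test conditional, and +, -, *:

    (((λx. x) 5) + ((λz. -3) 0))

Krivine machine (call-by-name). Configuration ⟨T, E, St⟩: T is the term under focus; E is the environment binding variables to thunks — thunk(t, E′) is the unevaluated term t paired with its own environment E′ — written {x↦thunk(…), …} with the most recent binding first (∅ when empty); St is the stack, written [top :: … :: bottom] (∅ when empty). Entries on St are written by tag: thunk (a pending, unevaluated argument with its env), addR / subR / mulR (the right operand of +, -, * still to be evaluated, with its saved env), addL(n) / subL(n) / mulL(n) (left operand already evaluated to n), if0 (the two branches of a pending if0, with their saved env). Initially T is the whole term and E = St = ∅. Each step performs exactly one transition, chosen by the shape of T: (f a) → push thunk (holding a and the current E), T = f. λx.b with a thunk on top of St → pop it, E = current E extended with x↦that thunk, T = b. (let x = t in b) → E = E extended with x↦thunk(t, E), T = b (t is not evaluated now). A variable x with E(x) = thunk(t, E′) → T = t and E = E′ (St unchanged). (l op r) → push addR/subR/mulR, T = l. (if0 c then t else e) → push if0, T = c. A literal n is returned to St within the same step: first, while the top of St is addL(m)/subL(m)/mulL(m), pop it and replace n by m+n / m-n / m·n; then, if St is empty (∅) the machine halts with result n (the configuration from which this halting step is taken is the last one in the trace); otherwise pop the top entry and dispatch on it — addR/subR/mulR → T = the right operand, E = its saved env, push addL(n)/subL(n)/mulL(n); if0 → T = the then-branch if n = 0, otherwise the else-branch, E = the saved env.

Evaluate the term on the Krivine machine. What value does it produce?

Answer: 2

Machine steps:
step 0: ⟨T=(((λx. x) 5) + ((λz. -3) 0)); E=∅; St=∅⟩
step 1: ⟨T=((λx. x) 5); E=∅; St=[addR]⟩
step 2: ⟨T=(λx. x); E=∅; St=[thunk :: addR]⟩
step 3: ⟨T=x; E={x↦thunk(5, ∅)}; St=[addR]⟩
step 4: ⟨T=5; E=∅; St=[addR]⟩
step 5: ⟨T=((λz. -3) 0); E=∅; St=[addL(5)]⟩
step 6: ⟨T=(λz. -3); E=∅; St=[thunk :: addL(5)]⟩
step 7: ⟨T=-3; E={z↦thunk(0, ∅)}; St=[addL(5)]⟩
→ final value 2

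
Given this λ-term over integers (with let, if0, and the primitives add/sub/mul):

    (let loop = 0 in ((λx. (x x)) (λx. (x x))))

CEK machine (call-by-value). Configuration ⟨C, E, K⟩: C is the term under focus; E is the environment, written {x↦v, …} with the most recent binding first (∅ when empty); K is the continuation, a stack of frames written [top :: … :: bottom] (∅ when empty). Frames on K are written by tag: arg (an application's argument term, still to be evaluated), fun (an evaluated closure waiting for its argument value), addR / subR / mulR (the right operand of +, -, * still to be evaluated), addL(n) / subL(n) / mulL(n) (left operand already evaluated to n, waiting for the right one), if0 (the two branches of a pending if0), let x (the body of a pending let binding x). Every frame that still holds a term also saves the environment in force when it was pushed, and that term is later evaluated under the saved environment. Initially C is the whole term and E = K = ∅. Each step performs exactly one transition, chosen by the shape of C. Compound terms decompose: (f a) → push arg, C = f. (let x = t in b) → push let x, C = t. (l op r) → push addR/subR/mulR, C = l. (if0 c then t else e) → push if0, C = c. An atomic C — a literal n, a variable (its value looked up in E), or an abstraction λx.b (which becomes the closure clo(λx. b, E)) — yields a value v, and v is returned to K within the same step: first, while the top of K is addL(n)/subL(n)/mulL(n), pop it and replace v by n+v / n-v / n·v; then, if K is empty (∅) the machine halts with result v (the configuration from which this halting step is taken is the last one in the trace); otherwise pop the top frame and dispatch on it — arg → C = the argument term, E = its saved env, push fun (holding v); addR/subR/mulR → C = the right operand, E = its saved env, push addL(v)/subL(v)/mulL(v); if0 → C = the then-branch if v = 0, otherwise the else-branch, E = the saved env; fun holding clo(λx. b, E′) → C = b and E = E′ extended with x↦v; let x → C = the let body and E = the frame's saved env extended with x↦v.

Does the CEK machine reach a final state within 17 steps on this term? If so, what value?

t=0: <C=(let loop = 0 in ((λx. (x x)) (λx. (x x)))), E=∅, K=∅>
t=1: <C=0, E=∅, K=[let loop]>
t=2: <C=((λx. (x x)) (λx. (x x))), E={loop↦0}, K=∅>
t=3: <C=(λx. (x x)), E={loop↦0}, K=[arg]>
t=4: <C=(λx. (x x)), E={loop↦0}, K=[fun]>
t=5: <C=(x x), E={x↦clo(λx. (x x), {loop↦0}), loop↦0}, K=∅>
t=6: <C=x, E={x↦clo(λx. (x x), {loop↦0}), loop↦0}, K=[arg]>
t=7: <C=x, E={x↦clo(λx. (x x), {loop↦0}), loop↦0}, K=[fun]>
… configuration repeats with period 3 (steps 5–7 recur indefinitely) …

Answer: DIVERGES (no final state within 17 steps)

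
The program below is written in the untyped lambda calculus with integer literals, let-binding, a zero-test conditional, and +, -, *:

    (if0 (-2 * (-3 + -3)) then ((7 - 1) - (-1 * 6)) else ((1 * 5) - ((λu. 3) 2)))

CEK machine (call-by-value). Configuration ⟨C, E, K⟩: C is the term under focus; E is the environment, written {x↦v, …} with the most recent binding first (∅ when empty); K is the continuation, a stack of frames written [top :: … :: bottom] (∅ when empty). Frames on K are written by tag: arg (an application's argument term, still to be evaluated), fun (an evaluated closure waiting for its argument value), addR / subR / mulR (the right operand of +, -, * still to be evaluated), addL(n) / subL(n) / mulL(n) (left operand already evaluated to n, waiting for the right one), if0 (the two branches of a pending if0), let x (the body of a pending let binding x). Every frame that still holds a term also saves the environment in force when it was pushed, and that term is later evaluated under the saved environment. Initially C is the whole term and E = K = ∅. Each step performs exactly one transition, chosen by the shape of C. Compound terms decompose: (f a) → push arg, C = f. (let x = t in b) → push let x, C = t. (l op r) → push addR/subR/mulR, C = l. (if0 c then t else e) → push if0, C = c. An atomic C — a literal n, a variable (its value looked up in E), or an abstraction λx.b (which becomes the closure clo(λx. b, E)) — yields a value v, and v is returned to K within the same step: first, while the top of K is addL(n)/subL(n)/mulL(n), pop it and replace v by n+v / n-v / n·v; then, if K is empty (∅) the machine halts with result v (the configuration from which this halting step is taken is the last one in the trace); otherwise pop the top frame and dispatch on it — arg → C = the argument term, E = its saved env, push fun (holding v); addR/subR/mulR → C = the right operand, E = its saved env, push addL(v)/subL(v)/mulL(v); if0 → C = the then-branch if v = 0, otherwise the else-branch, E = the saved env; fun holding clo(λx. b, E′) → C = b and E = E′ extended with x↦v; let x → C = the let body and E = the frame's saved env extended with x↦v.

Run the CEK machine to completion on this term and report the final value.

Answer: 2

Derivation:
0. ⟨C=(if0 (-2 * (-3 + -3)) then ((7 - 1) - (-1 * 6)) else ((1 * 5) - ((λu. 3) 2))); E=∅; K=∅⟩
1. ⟨C=(-2 * (-3 + -3)); E=∅; K=[if0]⟩
2. ⟨C=-2; E=∅; K=[mulR :: if0]⟩
3. ⟨C=(-3 + -3); E=∅; K=[mulL(-2) :: if0]⟩
4. ⟨C=-3; E=∅; K=[addR :: mulL(-2) :: if0]⟩
5. ⟨C=-3; E=∅; K=[addL(-3) :: mulL(-2) :: if0]⟩
6. ⟨C=((1 * 5) - ((λu. 3) 2)); E=∅; K=∅⟩
7. ⟨C=(1 * 5); E=∅; K=[subR]⟩
8. ⟨C=1; E=∅; K=[mulR :: subR]⟩
9. ⟨C=5; E=∅; K=[mulL(1) :: subR]⟩
10. ⟨C=((λu. 3) 2); E=∅; K=[subL(5)]⟩
11. ⟨C=(λu. 3); E=∅; K=[arg :: subL(5)]⟩
12. ⟨C=2; E=∅; K=[fun :: subL(5)]⟩
13. ⟨C=3; E={u↦2}; K=[subL(5)]⟩
→ final value 2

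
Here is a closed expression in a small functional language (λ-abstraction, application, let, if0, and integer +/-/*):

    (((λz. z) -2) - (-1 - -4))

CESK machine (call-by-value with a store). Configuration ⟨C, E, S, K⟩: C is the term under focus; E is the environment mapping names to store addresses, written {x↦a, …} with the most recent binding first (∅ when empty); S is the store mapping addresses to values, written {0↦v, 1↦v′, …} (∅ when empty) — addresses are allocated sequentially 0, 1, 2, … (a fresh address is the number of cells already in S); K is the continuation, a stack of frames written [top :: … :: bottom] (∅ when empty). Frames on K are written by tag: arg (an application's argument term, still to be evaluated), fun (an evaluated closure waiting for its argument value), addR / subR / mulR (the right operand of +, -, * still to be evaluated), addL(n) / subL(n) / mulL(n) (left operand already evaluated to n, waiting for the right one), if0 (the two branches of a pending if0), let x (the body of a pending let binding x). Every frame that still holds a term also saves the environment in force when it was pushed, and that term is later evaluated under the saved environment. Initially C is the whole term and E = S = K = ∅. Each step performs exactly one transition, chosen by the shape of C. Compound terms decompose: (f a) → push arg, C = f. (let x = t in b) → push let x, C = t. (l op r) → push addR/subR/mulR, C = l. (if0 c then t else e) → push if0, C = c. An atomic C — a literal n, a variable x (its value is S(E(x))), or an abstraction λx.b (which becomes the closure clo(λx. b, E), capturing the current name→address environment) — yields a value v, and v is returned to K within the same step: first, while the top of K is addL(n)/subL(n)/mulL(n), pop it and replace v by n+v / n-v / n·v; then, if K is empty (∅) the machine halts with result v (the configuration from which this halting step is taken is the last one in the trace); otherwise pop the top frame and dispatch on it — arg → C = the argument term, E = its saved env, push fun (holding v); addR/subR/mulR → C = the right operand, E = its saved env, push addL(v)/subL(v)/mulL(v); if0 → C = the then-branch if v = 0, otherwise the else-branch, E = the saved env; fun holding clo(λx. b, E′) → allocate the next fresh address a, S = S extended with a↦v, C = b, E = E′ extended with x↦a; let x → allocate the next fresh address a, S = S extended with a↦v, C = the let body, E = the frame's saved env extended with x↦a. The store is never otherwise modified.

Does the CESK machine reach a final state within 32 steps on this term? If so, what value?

Answer: -5

Machine steps:
step 0: <C=(((λz. z) -2) - (-1 - -4)), E=∅, S=∅, K=∅>
step 1: <C=((λz. z) -2), E=∅, S=∅, K=[subR]>
step 2: <C=(λz. z), E=∅, S=∅, K=[arg :: subR]>
step 3: <C=-2, E=∅, S=∅, K=[fun :: subR]>
step 4: <C=z, E={z↦0}, S={0↦-2}, K=[subR]>
step 5: <C=(-1 - -4), E=∅, S={0↦-2}, K=[subL(-2)]>
step 6: <C=-1, E=∅, S={0↦-2}, K=[subR :: subL(-2)]>
step 7: <C=-4, E=∅, S={0↦-2}, K=[subL(-1) :: subL(-2)]>
→ final value -5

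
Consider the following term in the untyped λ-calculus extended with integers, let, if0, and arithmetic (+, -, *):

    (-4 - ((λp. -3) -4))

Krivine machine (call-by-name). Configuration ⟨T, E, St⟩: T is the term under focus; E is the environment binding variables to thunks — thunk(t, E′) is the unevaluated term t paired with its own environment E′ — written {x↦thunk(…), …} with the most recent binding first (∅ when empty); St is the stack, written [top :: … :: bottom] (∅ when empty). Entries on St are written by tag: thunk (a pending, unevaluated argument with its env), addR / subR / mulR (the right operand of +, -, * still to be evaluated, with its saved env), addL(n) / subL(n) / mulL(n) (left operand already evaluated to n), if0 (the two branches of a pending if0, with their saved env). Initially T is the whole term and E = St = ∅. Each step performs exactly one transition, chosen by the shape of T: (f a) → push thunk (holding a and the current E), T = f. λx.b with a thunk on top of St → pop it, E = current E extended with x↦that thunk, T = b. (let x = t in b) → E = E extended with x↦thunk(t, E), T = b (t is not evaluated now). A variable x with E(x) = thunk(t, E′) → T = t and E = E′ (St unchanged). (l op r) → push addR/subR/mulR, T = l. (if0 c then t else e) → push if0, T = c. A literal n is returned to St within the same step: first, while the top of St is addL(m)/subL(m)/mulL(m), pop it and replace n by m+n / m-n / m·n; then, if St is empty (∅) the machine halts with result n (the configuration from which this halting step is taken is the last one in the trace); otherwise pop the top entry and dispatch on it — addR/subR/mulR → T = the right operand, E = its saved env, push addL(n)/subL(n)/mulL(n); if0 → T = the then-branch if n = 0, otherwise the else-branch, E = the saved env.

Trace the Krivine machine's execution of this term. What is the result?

[0] <T=(-4 - ((λp. -3) -4)), E=∅, St=∅>
[1] <T=-4, E=∅, St=[subR]>
[2] <T=((λp. -3) -4), E=∅, St=[subL(-4)]>
[3] <T=(λp. -3), E=∅, St=[thunk :: subL(-4)]>
[4] <T=-3, E={p↦thunk(-4, ∅)}, St=[subL(-4)]>
→ final value -1

Answer: -1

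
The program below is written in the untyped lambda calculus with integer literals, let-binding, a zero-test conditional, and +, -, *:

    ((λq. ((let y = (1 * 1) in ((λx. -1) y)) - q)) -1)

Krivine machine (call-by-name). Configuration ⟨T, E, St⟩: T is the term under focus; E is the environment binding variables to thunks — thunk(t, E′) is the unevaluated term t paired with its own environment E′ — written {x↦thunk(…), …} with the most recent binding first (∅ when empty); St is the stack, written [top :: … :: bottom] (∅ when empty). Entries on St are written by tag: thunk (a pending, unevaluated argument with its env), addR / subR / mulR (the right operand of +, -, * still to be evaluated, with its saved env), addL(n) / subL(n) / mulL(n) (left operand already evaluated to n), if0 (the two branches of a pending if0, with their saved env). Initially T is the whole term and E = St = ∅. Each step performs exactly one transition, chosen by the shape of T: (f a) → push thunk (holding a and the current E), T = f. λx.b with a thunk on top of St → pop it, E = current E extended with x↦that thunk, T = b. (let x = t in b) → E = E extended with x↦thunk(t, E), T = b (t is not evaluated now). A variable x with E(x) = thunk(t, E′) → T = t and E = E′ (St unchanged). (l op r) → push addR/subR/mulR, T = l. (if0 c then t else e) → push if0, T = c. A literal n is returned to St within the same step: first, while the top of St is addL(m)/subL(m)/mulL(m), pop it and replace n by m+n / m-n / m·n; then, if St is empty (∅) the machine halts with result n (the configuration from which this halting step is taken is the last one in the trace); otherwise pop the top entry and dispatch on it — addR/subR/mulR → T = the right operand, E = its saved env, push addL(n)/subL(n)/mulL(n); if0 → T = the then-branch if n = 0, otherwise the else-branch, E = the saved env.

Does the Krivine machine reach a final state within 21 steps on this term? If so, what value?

Answer: 0

Machine steps:
step 0: [T=((λq. ((let y = (1 * 1) in ((λx. -1) y)) - q)) -1) | E=∅ | St=∅]
step 1: [T=(λq. ((let y = (1 * 1) in ((λx. -1) y)) - q)) | E=∅ | St=[thunk]]
step 2: [T=((let y = (1 * 1) in ((λx. -1) y)) - q) | E={q↦thunk(-1, ∅)} | St=∅]
step 3: [T=(let y = (1 * 1) in ((λx. -1) y)) | E={q↦thunk(-1, ∅)} | St=[subR]]
step 4: [T=((λx. -1) y) | E={y↦thunk((1 * 1), {q↦thunk(-1, ∅)}), q↦thunk(-1, ∅)} | St=[subR]]
step 5: [T=(λx. -1) | E={y↦thunk((1 * 1), {q↦thunk(-1, ∅)}), q↦thunk(-1, ∅)} | St=[thunk :: subR]]
step 6: [T=-1 | E={x↦thunk(y, {y↦thunk((1 * 1), {q↦thunk(-1, ∅)}), q↦thunk(-1, ∅)}), y↦thunk((1 * 1), {q↦thunk(-1, ∅)}), q↦thunk(-1, ∅)} | St=[subR]]
step 7: [T=q | E={q↦thunk(-1, ∅)} | St=[subL(-1)]]
step 8: [T=-1 | E=∅ | St=[subL(-1)]]
→ final value 0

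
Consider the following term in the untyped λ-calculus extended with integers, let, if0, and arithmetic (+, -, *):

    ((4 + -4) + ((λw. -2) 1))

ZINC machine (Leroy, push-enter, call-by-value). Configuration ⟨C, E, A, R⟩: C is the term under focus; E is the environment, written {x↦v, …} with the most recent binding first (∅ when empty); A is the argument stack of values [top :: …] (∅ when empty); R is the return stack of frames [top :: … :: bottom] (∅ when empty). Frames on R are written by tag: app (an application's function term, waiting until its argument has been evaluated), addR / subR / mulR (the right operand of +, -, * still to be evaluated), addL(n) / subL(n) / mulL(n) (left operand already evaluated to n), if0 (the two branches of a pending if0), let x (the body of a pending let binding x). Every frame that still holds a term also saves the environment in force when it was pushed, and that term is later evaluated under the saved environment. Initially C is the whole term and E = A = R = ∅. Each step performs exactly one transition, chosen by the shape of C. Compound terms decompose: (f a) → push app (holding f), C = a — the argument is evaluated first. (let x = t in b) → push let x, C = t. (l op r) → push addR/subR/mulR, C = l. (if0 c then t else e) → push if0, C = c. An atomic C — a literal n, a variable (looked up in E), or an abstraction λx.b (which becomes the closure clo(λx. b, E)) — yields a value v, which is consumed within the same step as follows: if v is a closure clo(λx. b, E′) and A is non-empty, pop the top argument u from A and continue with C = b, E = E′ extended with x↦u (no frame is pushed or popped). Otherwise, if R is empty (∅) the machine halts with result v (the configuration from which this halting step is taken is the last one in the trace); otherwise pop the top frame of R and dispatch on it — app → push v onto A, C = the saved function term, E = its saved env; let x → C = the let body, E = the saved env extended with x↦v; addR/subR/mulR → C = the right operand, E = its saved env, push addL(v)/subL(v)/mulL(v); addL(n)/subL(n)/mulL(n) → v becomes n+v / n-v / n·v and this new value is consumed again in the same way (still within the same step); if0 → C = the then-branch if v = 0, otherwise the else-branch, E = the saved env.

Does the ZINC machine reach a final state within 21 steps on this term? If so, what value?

Answer: -2

Derivation:
0. ⟨C=((4 + -4) + ((λw. -2) 1)); E=∅; A=∅; R=∅⟩
1. ⟨C=(4 + -4); E=∅; A=∅; R=[addR]⟩
2. ⟨C=4; E=∅; A=∅; R=[addR :: addR]⟩
3. ⟨C=-4; E=∅; A=∅; R=[addL(4) :: addR]⟩
4. ⟨C=((λw. -2) 1); E=∅; A=∅; R=[addL(0)]⟩
5. ⟨C=1; E=∅; A=∅; R=[app :: addL(0)]⟩
6. ⟨C=(λw. -2); E=∅; A=[1]; R=[addL(0)]⟩
7. ⟨C=-2; E={w↦1}; A=∅; R=[addL(0)]⟩
→ final value -2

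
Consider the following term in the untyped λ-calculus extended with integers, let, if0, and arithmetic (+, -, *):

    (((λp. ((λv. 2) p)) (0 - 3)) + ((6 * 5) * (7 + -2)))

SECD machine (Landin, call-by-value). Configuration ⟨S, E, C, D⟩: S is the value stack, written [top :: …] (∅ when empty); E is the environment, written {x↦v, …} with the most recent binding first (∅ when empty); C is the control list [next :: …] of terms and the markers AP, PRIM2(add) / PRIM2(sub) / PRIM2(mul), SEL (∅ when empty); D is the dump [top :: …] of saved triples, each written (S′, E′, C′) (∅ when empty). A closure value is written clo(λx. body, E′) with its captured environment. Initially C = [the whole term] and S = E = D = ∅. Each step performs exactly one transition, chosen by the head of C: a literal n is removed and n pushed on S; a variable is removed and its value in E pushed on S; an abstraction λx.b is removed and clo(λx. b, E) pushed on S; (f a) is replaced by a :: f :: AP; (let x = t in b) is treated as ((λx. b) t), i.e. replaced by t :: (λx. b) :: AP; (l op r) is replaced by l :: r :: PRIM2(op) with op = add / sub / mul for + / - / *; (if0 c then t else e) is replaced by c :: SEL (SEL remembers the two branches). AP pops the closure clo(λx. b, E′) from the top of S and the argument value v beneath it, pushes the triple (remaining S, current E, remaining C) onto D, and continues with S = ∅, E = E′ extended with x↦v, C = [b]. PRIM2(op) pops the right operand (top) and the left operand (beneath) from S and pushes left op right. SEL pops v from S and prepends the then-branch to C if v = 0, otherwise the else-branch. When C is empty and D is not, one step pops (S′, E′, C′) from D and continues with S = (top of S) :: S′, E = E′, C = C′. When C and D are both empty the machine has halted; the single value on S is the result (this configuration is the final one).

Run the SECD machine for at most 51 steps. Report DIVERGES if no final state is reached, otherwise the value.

[0] [S=∅ | E=∅ | C=[(((λp. ((λv. 2) p)) (0 - 3)) + ((6 * 5) * (7 + -2)))] | D=∅]
[1] [S=∅ | E=∅ | C=[((λp. ((λv. 2) p)) (0 - 3)) :: ((6 * 5) * (7 + -2)) :: PRIM2(add)] | D=∅]
[2] [S=∅ | E=∅ | C=[(0 - 3) :: (λp. ((λv. 2) p)) :: AP :: ((6 * 5) * (7 + -2)) :: PRIM2(add)] | D=∅]
[3] [S=∅ | E=∅ | C=[0 :: 3 :: PRIM2(sub) :: (λp. ((λv. 2) p)) :: AP :: ((6 * 5) * (7 + -2)) :: PRIM2(add)] | D=∅]
[4] [S=[0] | E=∅ | C=[3 :: PRIM2(sub) :: (λp. ((λv. 2) p)) :: AP :: ((6 * 5) * (7 + -2)) :: PRIM2(add)] | D=∅]
[5] [S=[3 :: 0] | E=∅ | C=[PRIM2(sub) :: (λp. ((λv. 2) p)) :: AP :: ((6 * 5) * (7 + -2)) :: PRIM2(add)] | D=∅]
[6] [S=[-3] | E=∅ | C=[(λp. ((λv. 2) p)) :: AP :: ((6 * 5) * (7 + -2)) :: PRIM2(add)] | D=∅]
[7] [S=[clo(λp. ((λv. 2) p), ∅) :: -3] | E=∅ | C=[AP :: ((6 * 5) * (7 + -2)) :: PRIM2(add)] | D=∅]
[8] [S=∅ | E={p↦-3} | C=[((λv. 2) p)] | D=[(∅, ∅, [((6 * 5) * (7 + -2)) :: PRIM2(add)])]]
[9] [S=∅ | E={p↦-3} | C=[p :: (λv. 2) :: AP] | D=[(∅, ∅, [((6 * 5) * (7 + -2)) :: PRIM2(add)])]]
[10] [S=[-3] | E={p↦-3} | C=[(λv. 2) :: AP] | D=[(∅, ∅, [((6 * 5) * (7 + -2)) :: PRIM2(add)])]]
[11] [S=[clo(λv. 2, {p↦-3}) :: -3] | E={p↦-3} | C=[AP] | D=[(∅, ∅, [((6 * 5) * (7 + -2)) :: PRIM2(add)])]]
[12] [S=∅ | E={v↦-3, p↦-3} | C=[2] | D=[(∅, {p↦-3}, ∅) :: (∅, ∅, [((6 * 5) * (7 + -2)) :: PRIM2(add)])]]
[13] [S=[2] | E={v↦-3, p↦-3} | C=∅ | D=[(∅, {p↦-3}, ∅) :: (∅, ∅, [((6 * 5) * (7 + -2)) :: PRIM2(add)])]]
[14] [S=[2] | E={p↦-3} | C=∅ | D=[(∅, ∅, [((6 * 5) * (7 + -2)) :: PRIM2(add)])]]
[15] [S=[2] | E=∅ | C=[((6 * 5) * (7 + -2)) :: PRIM2(add)] | D=∅]
[16] [S=[2] | E=∅ | C=[(6 * 5) :: (7 + -2) :: PRIM2(mul) :: PRIM2(add)] | D=∅]
[17] [S=[2] | E=∅ | C=[6 :: 5 :: PRIM2(mul) :: (7 + -2) :: PRIM2(mul) :: PRIM2(add)] | D=∅]
[18] [S=[6 :: 2] | E=∅ | C=[5 :: PRIM2(mul) :: (7 + -2) :: PRIM2(mul) :: PRIM2(add)] | D=∅]
[19] [S=[5 :: 6 :: 2] | E=∅ | C=[PRIM2(mul) :: (7 + -2) :: PRIM2(mul) :: PRIM2(add)] | D=∅]
[20] [S=[30 :: 2] | E=∅ | C=[(7 + -2) :: PRIM2(mul) :: PRIM2(add)] | D=∅]
[21] [S=[30 :: 2] | E=∅ | C=[7 :: -2 :: PRIM2(add) :: PRIM2(mul) :: PRIM2(add)] | D=∅]
[22] [S=[7 :: 30 :: 2] | E=∅ | C=[-2 :: PRIM2(add) :: PRIM2(mul) :: PRIM2(add)] | D=∅]
[23] [S=[-2 :: 7 :: 30 :: 2] | E=∅ | C=[PRIM2(add) :: PRIM2(mul) :: PRIM2(add)] | D=∅]
[24] [S=[5 :: 30 :: 2] | E=∅ | C=[PRIM2(mul) :: PRIM2(add)] | D=∅]
[25] [S=[150 :: 2] | E=∅ | C=[PRIM2(add)] | D=∅]
[26] [S=[152] | E=∅ | C=∅ | D=∅]
→ final value 152

Answer: 152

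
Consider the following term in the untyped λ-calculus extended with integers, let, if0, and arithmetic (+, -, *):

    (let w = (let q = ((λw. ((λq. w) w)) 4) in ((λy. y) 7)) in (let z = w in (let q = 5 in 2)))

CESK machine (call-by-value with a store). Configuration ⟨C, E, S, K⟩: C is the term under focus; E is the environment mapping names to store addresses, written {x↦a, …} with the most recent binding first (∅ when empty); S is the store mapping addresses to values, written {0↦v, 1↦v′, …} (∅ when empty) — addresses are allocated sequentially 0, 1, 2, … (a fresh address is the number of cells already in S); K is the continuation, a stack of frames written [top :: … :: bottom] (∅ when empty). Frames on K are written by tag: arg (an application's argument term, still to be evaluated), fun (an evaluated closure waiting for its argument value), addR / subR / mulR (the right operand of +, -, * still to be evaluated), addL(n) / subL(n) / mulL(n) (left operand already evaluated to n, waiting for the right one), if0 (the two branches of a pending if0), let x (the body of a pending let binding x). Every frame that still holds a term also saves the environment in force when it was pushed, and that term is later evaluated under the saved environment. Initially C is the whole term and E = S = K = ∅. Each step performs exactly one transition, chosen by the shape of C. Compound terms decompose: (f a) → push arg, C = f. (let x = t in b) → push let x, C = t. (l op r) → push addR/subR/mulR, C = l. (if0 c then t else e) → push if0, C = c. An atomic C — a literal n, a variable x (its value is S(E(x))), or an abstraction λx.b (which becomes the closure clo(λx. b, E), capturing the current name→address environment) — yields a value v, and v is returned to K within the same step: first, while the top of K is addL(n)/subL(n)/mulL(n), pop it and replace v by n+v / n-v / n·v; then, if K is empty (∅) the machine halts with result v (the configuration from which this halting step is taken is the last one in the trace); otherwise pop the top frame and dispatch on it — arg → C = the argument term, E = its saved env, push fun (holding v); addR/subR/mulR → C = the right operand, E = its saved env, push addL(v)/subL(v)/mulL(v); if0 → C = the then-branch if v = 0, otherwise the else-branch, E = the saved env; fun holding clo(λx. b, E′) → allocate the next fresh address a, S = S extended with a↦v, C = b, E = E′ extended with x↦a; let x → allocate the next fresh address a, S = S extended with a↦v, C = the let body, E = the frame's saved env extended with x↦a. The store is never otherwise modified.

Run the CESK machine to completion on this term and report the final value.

Answer: 2

Machine steps:
step 0: [C=(let w = (let q = ((λw. ((λq. w) w)) 4) in ((λy. y) 7)) in (let z = w in (let q = 5 in 2))) | E=∅ | S=∅ | K=∅]
step 1: [C=(let q = ((λw. ((λq. w) w)) 4) in ((λy. y) 7)) | E=∅ | S=∅ | K=[let w]]
step 2: [C=((λw. ((λq. w) w)) 4) | E=∅ | S=∅ | K=[let q :: let w]]
step 3: [C=(λw. ((λq. w) w)) | E=∅ | S=∅ | K=[arg :: let q :: let w]]
step 4: [C=4 | E=∅ | S=∅ | K=[fun :: let q :: let w]]
step 5: [C=((λq. w) w) | E={w↦0} | S={0↦4} | K=[let q :: let w]]
step 6: [C=(λq. w) | E={w↦0} | S={0↦4} | K=[arg :: let q :: let w]]
step 7: [C=w | E={w↦0} | S={0↦4} | K=[fun :: let q :: let w]]
step 8: [C=w | E={q↦1, w↦0} | S={0↦4, 1↦4} | K=[let q :: let w]]
step 9: [C=((λy. y) 7) | E={q↦2} | S={0↦4, 1↦4, 2↦4} | K=[let w]]
step 10: [C=(λy. y) | E={q↦2} | S={0↦4, 1↦4, 2↦4} | K=[arg :: let w]]
step 11: [C=7 | E={q↦2} | S={0↦4, 1↦4, 2↦4} | K=[fun :: let w]]
step 12: [C=y | E={y↦3, q↦2} | S={0↦4, 1↦4, 2↦4, 3↦7} | K=[let w]]
step 13: [C=(let z = w in (let q = 5 in 2)) | E={w↦4} | S={0↦4, 1↦4, 2↦4, 3↦7, 4↦7} | K=∅]
step 14: [C=w | E={w↦4} | S={0↦4, 1↦4, 2↦4, 3↦7, 4↦7} | K=[let z]]
step 15: [C=(let q = 5 in 2) | E={z↦5, w↦4} | S={0↦4, 1↦4, 2↦4, 3↦7, 4↦7, 5↦7} | K=∅]
step 16: [C=5 | E={z↦5, w↦4} | S={0↦4, 1↦4, 2↦4, 3↦7, 4↦7, 5↦7} | K=[let q]]
step 17: [C=2 | E={q↦6, z↦5, w↦4} | S={0↦4, 1↦4, 2↦4, 3↦7, 4↦7, 5↦7, 6↦5} | K=∅]
→ final value 2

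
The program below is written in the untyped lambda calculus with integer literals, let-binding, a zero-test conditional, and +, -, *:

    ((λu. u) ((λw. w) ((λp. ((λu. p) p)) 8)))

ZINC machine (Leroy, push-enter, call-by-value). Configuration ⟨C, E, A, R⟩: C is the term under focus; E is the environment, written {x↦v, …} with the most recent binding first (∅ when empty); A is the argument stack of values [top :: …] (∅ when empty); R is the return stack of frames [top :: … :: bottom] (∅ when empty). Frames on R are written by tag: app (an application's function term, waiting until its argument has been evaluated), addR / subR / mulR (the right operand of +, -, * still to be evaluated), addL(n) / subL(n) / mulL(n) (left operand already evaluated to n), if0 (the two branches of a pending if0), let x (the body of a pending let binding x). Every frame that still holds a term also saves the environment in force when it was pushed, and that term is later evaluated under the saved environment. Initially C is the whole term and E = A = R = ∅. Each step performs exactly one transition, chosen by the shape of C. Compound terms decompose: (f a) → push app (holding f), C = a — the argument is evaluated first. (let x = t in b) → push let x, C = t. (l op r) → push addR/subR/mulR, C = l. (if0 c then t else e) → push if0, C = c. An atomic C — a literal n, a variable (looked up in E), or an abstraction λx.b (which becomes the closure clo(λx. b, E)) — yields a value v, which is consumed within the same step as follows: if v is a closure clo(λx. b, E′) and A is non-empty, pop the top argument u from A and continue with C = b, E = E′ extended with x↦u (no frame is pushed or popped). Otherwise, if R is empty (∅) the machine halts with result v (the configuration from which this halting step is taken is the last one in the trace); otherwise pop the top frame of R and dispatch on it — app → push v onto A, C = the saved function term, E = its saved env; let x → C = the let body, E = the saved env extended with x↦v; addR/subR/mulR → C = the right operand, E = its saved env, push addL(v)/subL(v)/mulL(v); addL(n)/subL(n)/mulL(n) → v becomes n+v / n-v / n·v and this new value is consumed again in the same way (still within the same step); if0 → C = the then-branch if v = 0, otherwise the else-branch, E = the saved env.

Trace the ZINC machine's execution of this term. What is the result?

Answer: 8

Derivation:
t=0: <C=((λu. u) ((λw. w) ((λp. ((λu. p) p)) 8))), E=∅, A=∅, R=∅>
t=1: <C=((λw. w) ((λp. ((λu. p) p)) 8)), E=∅, A=∅, R=[app]>
t=2: <C=((λp. ((λu. p) p)) 8), E=∅, A=∅, R=[app :: app]>
t=3: <C=8, E=∅, A=∅, R=[app :: app :: app]>
t=4: <C=(λp. ((λu. p) p)), E=∅, A=[8], R=[app :: app]>
t=5: <C=((λu. p) p), E={p↦8}, A=∅, R=[app :: app]>
t=6: <C=p, E={p↦8}, A=∅, R=[app :: app :: app]>
t=7: <C=(λu. p), E={p↦8}, A=[8], R=[app :: app]>
t=8: <C=p, E={u↦8, p↦8}, A=∅, R=[app :: app]>
t=9: <C=(λw. w), E=∅, A=[8], R=[app]>
t=10: <C=w, E={w↦8}, A=∅, R=[app]>
t=11: <C=(λu. u), E=∅, A=[8], R=∅>
t=12: <C=u, E={u↦8}, A=∅, R=∅>
→ final value 8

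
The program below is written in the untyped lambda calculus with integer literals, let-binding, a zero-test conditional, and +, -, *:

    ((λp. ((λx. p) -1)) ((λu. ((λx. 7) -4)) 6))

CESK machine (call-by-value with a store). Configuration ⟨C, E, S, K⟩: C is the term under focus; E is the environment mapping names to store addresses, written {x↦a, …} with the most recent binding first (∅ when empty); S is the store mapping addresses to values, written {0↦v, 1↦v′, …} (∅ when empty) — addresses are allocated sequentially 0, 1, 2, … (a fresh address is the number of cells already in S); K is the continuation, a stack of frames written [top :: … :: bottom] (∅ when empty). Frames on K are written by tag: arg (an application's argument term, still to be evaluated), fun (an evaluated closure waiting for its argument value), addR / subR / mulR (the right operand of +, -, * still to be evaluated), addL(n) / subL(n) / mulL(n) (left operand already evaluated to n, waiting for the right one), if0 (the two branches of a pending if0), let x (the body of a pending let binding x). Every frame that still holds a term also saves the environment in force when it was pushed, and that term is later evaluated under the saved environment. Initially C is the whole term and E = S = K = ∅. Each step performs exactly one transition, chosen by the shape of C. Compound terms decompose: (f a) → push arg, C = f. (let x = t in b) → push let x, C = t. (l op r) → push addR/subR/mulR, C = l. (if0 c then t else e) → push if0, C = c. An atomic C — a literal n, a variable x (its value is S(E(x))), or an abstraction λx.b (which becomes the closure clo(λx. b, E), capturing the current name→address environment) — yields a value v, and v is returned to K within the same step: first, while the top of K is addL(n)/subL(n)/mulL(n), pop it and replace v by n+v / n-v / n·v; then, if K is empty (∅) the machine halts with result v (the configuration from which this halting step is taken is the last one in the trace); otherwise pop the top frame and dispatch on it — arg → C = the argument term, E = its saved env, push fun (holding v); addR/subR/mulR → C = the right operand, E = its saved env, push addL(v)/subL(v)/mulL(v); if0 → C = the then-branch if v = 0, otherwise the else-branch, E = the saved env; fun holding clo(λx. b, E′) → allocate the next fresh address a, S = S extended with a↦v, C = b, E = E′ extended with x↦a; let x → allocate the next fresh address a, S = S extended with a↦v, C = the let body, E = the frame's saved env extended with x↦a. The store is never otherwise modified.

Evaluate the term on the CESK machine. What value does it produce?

0. <C=((λp. ((λx. p) -1)) ((λu. ((λx. 7) -4)) 6)), E=∅, S=∅, K=∅>
1. <C=(λp. ((λx. p) -1)), E=∅, S=∅, K=[arg]>
2. <C=((λu. ((λx. 7) -4)) 6), E=∅, S=∅, K=[fun]>
3. <C=(λu. ((λx. 7) -4)), E=∅, S=∅, K=[arg :: fun]>
4. <C=6, E=∅, S=∅, K=[fun :: fun]>
5. <C=((λx. 7) -4), E={u↦0}, S={0↦6}, K=[fun]>
6. <C=(λx. 7), E={u↦0}, S={0↦6}, K=[arg :: fun]>
7. <C=-4, E={u↦0}, S={0↦6}, K=[fun :: fun]>
8. <C=7, E={x↦1, u↦0}, S={0↦6, 1↦-4}, K=[fun]>
9. <C=((λx. p) -1), E={p↦2}, S={0↦6, 1↦-4, 2↦7}, K=∅>
10. <C=(λx. p), E={p↦2}, S={0↦6, 1↦-4, 2↦7}, K=[arg]>
11. <C=-1, E={p↦2}, S={0↦6, 1↦-4, 2↦7}, K=[fun]>
12. <C=p, E={x↦3, p↦2}, S={0↦6, 1↦-4, 2↦7, 3↦-1}, K=∅>
→ final value 7

Answer: 7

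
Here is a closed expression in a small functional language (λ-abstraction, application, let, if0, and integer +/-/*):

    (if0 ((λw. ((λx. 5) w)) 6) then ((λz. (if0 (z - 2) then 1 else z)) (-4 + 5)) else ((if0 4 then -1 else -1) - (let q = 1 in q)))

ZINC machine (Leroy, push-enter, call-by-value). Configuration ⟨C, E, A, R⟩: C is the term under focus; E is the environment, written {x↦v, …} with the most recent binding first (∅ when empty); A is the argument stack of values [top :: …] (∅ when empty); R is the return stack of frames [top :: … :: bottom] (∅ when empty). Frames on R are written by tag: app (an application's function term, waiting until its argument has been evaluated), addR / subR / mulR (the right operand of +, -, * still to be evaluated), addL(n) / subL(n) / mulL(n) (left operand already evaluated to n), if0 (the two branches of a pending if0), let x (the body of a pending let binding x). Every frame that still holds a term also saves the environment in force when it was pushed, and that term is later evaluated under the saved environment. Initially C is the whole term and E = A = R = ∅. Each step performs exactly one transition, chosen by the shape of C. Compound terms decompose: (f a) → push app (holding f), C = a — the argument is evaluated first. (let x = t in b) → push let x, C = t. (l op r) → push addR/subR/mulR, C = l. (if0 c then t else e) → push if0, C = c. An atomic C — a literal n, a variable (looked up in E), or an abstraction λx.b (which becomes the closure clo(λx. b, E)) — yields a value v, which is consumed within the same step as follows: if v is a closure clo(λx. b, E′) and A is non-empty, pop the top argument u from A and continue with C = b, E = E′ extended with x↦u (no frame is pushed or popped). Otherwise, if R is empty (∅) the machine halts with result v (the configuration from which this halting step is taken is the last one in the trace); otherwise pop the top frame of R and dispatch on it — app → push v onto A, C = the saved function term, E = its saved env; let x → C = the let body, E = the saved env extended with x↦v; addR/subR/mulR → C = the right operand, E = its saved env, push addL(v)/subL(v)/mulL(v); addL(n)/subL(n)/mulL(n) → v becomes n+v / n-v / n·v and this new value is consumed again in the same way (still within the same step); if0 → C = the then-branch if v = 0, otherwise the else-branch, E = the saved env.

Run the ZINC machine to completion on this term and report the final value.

Answer: -2

Execution trace:
t=0: <C=(if0 ((λw. ((λx. 5) w)) 6) then ((λz. (if0 (z - 2) then 1 else z)) (-4 + 5)) else ((if0 4 then -1 else -1) - (let q = 1 in q))), E=∅, A=∅, R=∅>
t=1: <C=((λw. ((λx. 5) w)) 6), E=∅, A=∅, R=[if0]>
t=2: <C=6, E=∅, A=∅, R=[app :: if0]>
t=3: <C=(λw. ((λx. 5) w)), E=∅, A=[6], R=[if0]>
t=4: <C=((λx. 5) w), E={w↦6}, A=∅, R=[if0]>
t=5: <C=w, E={w↦6}, A=∅, R=[app :: if0]>
t=6: <C=(λx. 5), E={w↦6}, A=[6], R=[if0]>
t=7: <C=5, E={x↦6, w↦6}, A=∅, R=[if0]>
t=8: <C=((if0 4 then -1 else -1) - (let q = 1 in q)), E=∅, A=∅, R=∅>
t=9: <C=(if0 4 then -1 else -1), E=∅, A=∅, R=[subR]>
t=10: <C=4, E=∅, A=∅, R=[if0 :: subR]>
t=11: <C=-1, E=∅, A=∅, R=[subR]>
t=12: <C=(let q = 1 in q), E=∅, A=∅, R=[subL(-1)]>
t=13: <C=1, E=∅, A=∅, R=[let q :: subL(-1)]>
t=14: <C=q, E={q↦1}, A=∅, R=[subL(-1)]>
→ final value -2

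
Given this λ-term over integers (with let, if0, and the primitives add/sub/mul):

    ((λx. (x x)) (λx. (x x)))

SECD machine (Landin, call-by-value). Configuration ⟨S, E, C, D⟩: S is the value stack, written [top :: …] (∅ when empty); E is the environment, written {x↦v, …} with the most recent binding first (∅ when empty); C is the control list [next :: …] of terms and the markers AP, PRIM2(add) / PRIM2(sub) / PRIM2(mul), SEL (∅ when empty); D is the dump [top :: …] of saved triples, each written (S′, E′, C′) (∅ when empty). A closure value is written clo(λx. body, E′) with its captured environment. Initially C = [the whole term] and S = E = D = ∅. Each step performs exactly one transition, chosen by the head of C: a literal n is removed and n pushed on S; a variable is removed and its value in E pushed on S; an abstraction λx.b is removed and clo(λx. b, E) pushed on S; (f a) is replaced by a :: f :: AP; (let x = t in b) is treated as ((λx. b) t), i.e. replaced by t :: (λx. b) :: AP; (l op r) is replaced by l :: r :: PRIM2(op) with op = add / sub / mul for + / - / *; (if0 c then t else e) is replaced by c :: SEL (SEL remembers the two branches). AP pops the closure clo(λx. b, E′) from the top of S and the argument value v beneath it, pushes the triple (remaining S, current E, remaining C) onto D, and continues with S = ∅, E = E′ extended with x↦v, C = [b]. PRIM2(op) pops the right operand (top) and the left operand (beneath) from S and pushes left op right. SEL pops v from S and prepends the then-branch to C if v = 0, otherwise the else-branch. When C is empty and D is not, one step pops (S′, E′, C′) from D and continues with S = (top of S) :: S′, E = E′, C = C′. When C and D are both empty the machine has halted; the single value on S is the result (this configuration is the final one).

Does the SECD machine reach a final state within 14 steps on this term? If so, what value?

Answer: DIVERGES (no final state within 14 steps)

Execution trace:
step 0: [S=∅ | E=∅ | C=[((λx. (x x)) (λx. (x x)))] | D=∅]
step 1: [S=∅ | E=∅ | C=[(λx. (x x)) :: (λx. (x x)) :: AP] | D=∅]
step 2: [S=[clo(λx. (x x), ∅)] | E=∅ | C=[(λx. (x x)) :: AP] | D=∅]
step 3: [S=[clo(λx. (x x), ∅) :: clo(λx. (x x), ∅)] | E=∅ | C=[AP] | D=∅]
step 4: [S=∅ | E={x↦clo(λx. (x x), ∅)} | C=[(x x)] | D=[(∅, ∅, ∅)]]
step 5: [S=∅ | E={x↦clo(λx. (x x), ∅)} | C=[x :: x :: AP] | D=[(∅, ∅, ∅)]]
step 6: [S=[clo(λx. (x x), ∅)] | E={x↦clo(λx. (x x), ∅)} | C=[x :: AP] | D=[(∅, ∅, ∅)]]
step 7: [S=[clo(λx. (x x), ∅) :: clo(λx. (x x), ∅)] | E={x↦clo(λx. (x x), ∅)} | C=[AP] | D=[(∅, ∅, ∅)]]
step 8: [S=∅ | E={x↦clo(λx. (x x), ∅)} | C=[(x x)] | D=[(∅, {x↦clo(λx. (x x), ∅)}, ∅) :: (∅, ∅, ∅)]]
step 9: [S=∅ | E={x↦clo(λx. (x x), ∅)} | C=[x :: x :: AP] | D=[(∅, {x↦clo(λx. (x x), ∅)}, ∅) :: (∅, ∅, ∅)]]
step 10: [S=[clo(λx. (x x), ∅)] | E={x↦clo(λx. (x x), ∅)} | C=[x :: AP] | D=[(∅, {x↦clo(λx. (x x), ∅)}, ∅) :: (∅, ∅, ∅)]]
step 11: [S=[clo(λx. (x x), ∅) :: clo(λx. (x x), ∅)] | E={x↦clo(λx. (x x), ∅)} | C=[AP] | D=[(∅, {x↦clo(λx. (x x), ∅)}, ∅) :: (∅, ∅, ∅)]]
step 12: [S=∅ | E={x↦clo(λx. (x x), ∅)} | C=[(x x)] | D=[(∅, {x↦clo(λx. (x x), ∅)}, ∅) :: (∅, {x↦clo(λx. (x x), ∅)}, ∅) :: (∅, ∅, ∅)]]
step 13: [S=∅ | E={x↦clo(λx. (x x), ∅)} | C=[x :: x :: AP] | D=[(∅, {x↦clo(λx. (x x), ∅)}, ∅) :: (∅, {x↦clo(λx. (x x), ∅)}, ∅) :: (∅, ∅, ∅)]]
step 14: [S=[clo(λx. (x x), ∅)] | E={x↦clo(λx. (x x), ∅)} | C=[x :: AP] | D=[(∅, {x↦clo(λx. (x x), ∅)}, ∅) :: (∅, {x↦clo(λx. (x x), ∅)}, ∅) :: (∅, ∅, ∅)]]
→ 14 transitions taken and the configuration is still not final: no result within 14 steps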